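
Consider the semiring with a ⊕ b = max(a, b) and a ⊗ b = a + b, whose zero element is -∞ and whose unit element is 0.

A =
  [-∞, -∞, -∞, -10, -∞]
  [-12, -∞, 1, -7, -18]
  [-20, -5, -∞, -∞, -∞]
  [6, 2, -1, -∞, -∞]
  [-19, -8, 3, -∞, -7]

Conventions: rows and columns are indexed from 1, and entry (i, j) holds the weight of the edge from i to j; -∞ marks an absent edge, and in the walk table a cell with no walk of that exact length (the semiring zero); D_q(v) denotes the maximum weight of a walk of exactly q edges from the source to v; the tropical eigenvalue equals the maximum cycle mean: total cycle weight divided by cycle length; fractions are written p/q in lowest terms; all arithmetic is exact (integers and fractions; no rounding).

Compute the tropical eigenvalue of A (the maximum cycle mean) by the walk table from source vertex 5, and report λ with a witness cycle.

q=0: [-∞, -∞, -∞, -∞, 0]
q=1: [-19, -8, 3, -∞, -7]
q=2: [-17, -2, -4, -15, -14]
q=3: [-9, -9, -1, -9, -20]
q=4: [-3, -6, -8, -16, -27]
q=5: [-10, -13, -5, -13, -24]
Optimal cycle mean attained by: cycle 1->4->1, total (-10) + 6, length 2.
Answer: λ = -2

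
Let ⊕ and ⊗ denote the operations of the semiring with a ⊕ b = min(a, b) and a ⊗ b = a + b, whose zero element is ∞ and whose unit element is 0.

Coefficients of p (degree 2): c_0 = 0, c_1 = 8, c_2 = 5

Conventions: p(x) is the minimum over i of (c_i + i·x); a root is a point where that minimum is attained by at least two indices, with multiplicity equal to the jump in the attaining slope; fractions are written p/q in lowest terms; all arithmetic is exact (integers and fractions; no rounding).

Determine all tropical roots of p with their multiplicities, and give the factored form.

hull edge (i=0, c=0) to (i=2, c=5): slope 5/2, span 2
Factored form: p(x) = 5 ⊗ (x ⊕ (-5/2)) ⊗ (x ⊕ (-5/2))
Answer: roots = -5/2 (mult 2)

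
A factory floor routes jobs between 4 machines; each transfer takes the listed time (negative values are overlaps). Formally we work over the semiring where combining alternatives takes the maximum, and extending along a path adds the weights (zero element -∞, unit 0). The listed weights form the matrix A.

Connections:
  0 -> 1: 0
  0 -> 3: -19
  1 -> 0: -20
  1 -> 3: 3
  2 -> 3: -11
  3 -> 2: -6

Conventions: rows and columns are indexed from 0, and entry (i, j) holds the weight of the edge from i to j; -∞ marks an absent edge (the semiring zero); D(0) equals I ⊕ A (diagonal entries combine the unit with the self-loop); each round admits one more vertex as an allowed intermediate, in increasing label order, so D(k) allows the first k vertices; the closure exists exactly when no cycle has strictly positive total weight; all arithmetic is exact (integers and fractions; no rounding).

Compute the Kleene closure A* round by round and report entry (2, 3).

D(0):
  [0, 0, -∞, -19]
  [-20, 0, -∞, 3]
  [-∞, -∞, 0, -11]
  [-∞, -∞, -6, 0]
D(1):
  [0, 0, -∞, -19]
  [-20, 0, -∞, 3]
  [-∞, -∞, 0, -11]
  [-∞, -∞, -6, 0]
D(2):
  [0, 0, -∞, 3]
  [-20, 0, -∞, 3]
  [-∞, -∞, 0, -11]
  [-∞, -∞, -6, 0]
D(3):
  [0, 0, -∞, 3]
  [-20, 0, -∞, 3]
  [-∞, -∞, 0, -11]
  [-∞, -∞, -6, 0]
D(4):
  [0, 0, -3, 3]
  [-20, 0, -3, 3]
  [-∞, -∞, 0, -11]
  [-∞, -∞, -6, 0]
Answer: A*[2][3] = -11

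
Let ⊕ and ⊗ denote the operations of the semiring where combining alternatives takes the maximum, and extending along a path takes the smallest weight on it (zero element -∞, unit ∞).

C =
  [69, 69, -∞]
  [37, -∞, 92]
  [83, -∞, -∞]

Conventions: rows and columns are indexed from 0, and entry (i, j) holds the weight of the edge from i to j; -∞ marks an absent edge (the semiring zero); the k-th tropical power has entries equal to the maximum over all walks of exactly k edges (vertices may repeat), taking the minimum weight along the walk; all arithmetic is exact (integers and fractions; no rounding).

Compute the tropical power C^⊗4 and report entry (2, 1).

C^⊗2:
  [69, 69, 69]
  [83, 37, -∞]
  [69, 69, -∞]
C^⊗3:
  [69, 69, 69]
  [69, 69, 37]
  [69, 69, 69]
C^⊗4:
  [69, 69, 69]
  [69, 69, 69]
  [69, 69, 69]
Key observation: the optimum is the walk 2->0->0->0->1, with weight 83 min 69 min 69 min 69 = 69.
Optimal value attained by: walk 2->0->0->0->1.
Answer: (C^⊗4)[2][1] = 69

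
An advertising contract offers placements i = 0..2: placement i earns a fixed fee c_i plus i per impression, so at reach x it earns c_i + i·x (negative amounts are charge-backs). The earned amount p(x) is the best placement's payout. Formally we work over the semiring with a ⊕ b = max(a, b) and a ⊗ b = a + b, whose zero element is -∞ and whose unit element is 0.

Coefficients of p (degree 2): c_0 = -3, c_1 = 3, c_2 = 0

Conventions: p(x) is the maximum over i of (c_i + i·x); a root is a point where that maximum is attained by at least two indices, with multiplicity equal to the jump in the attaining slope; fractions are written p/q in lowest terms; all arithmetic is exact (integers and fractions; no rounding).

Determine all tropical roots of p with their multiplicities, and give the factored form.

hull edge (i=0, c=-3) to (i=1, c=3): slope 6, span 1
hull edge (i=1, c=3) to (i=2, c=0): slope -3, span 1
Factored form: p(x) = 0 ⊗ (x ⊕ (-6)) ⊗ (x ⊕ 3)
Answer: roots = -6 (mult 1), 3 (mult 1)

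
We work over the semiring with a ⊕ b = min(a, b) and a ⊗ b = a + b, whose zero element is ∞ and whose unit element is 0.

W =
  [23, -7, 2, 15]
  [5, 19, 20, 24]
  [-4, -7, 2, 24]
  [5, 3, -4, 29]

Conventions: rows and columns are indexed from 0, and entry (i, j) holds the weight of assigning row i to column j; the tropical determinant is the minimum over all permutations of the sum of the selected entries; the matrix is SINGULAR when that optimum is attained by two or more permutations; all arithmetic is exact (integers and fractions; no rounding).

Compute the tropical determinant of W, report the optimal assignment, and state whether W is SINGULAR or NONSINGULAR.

σ = (0, 1, 2, 3): 23 + 19 + 2 + 29 = 73
σ = (0, 1, 3, 2): 23 + 19 + 24 + (-4) = 62
σ = (0, 2, 1, 3): 23 + 20 + (-7) + 29 = 65
σ = (0, 2, 3, 1): 23 + 20 + 24 + 3 = 70
σ = (0, 3, 1, 2): 23 + 24 + (-7) + (-4) = 36
σ = (0, 3, 2, 1): 23 + 24 + 2 + 3 = 52
σ = (1, 0, 2, 3): (-7) + 5 + 2 + 29 = 29
σ = (1, 0, 3, 2): (-7) + 5 + 24 + (-4) = 18
σ = (1, 2, 0, 3): (-7) + 20 + (-4) + 29 = 38
σ = (1, 2, 3, 0): (-7) + 20 + 24 + 5 = 42
σ = (1, 3, 0, 2): (-7) + 24 + (-4) + (-4) = 9
σ = (1, 3, 2, 0): (-7) + 24 + 2 + 5 = 24
σ = (2, 0, 1, 3): 2 + 5 + (-7) + 29 = 29
σ = (2, 0, 3, 1): 2 + 5 + 24 + 3 = 34
σ = (2, 1, 0, 3): 2 + 19 + (-4) + 29 = 46
σ = (2, 1, 3, 0): 2 + 19 + 24 + 5 = 50
σ = (2, 3, 0, 1): 2 + 24 + (-4) + 3 = 25
σ = (2, 3, 1, 0): 2 + 24 + (-7) + 5 = 24
σ = (3, 0, 1, 2): 15 + 5 + (-7) + (-4) = 9
σ = (3, 0, 2, 1): 15 + 5 + 2 + 3 = 25
σ = (3, 1, 0, 2): 15 + 19 + (-4) + (-4) = 26
σ = (3, 1, 2, 0): 15 + 19 + 2 + 5 = 41
σ = (3, 2, 0, 1): 15 + 20 + (-4) + 3 = 34
σ = (3, 2, 1, 0): 15 + 20 + (-7) + 5 = 33
Optimal value attained by: σ = (1, 3, 0, 2).
Answer: det⊕(W) = 9; verdict: SINGULAR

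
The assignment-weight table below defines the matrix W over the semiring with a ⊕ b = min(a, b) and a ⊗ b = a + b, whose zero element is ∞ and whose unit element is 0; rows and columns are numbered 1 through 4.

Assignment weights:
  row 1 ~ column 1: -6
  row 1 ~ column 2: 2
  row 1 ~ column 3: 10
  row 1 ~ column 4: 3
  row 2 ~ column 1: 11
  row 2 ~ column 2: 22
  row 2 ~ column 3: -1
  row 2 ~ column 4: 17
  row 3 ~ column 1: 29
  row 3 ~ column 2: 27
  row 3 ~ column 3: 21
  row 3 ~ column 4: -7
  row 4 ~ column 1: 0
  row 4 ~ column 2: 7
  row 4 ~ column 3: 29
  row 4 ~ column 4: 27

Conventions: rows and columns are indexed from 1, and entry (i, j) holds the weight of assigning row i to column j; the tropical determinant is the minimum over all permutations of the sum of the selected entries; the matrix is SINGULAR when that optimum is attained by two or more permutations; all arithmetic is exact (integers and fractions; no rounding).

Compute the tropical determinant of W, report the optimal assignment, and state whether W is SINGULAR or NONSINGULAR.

σ = (1, 2, 3, 4): (-6) + 22 + 21 + 27 = 64
σ = (1, 2, 4, 3): (-6) + 22 + (-7) + 29 = 38
σ = (1, 3, 2, 4): (-6) + (-1) + 27 + 27 = 47
σ = (1, 3, 4, 2): (-6) + (-1) + (-7) + 7 = -7
σ = (1, 4, 2, 3): (-6) + 17 + 27 + 29 = 67
σ = (1, 4, 3, 2): (-6) + 17 + 21 + 7 = 39
σ = (2, 1, 3, 4): 2 + 11 + 21 + 27 = 61
σ = (2, 1, 4, 3): 2 + 11 + (-7) + 29 = 35
σ = (2, 3, 1, 4): 2 + (-1) + 29 + 27 = 57
σ = (2, 3, 4, 1): 2 + (-1) + (-7) + 0 = -6
σ = (2, 4, 1, 3): 2 + 17 + 29 + 29 = 77
σ = (2, 4, 3, 1): 2 + 17 + 21 + 0 = 40
σ = (3, 1, 2, 4): 10 + 11 + 27 + 27 = 75
σ = (3, 1, 4, 2): 10 + 11 + (-7) + 7 = 21
σ = (3, 2, 1, 4): 10 + 22 + 29 + 27 = 88
σ = (3, 2, 4, 1): 10 + 22 + (-7) + 0 = 25
σ = (3, 4, 1, 2): 10 + 17 + 29 + 7 = 63
σ = (3, 4, 2, 1): 10 + 17 + 27 + 0 = 54
σ = (4, 1, 2, 3): 3 + 11 + 27 + 29 = 70
σ = (4, 1, 3, 2): 3 + 11 + 21 + 7 = 42
σ = (4, 2, 1, 3): 3 + 22 + 29 + 29 = 83
σ = (4, 2, 3, 1): 3 + 22 + 21 + 0 = 46
σ = (4, 3, 1, 2): 3 + (-1) + 29 + 7 = 38
σ = (4, 3, 2, 1): 3 + (-1) + 27 + 0 = 29
Optimal value attained by: σ = (1, 3, 4, 2).
Answer: det⊕(W) = -7; verdict: NONSINGULAR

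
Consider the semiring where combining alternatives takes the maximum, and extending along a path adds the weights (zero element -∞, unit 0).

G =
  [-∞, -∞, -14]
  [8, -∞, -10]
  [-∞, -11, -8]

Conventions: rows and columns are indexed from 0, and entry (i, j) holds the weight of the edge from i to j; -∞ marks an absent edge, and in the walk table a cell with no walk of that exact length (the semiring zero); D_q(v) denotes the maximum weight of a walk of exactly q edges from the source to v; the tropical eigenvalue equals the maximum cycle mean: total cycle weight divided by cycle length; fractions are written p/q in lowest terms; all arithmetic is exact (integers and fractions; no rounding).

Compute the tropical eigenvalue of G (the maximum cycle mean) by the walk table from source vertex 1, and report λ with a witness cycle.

q=0: [-∞, 0, -∞]
q=1: [8, -∞, -10]
q=2: [-∞, -21, -6]
q=3: [-13, -17, -14]
Optimal cycle mean attained by: cycle 0->2->1->0, total (-14) + (-11) + 8, length 3.
Answer: λ = -17/3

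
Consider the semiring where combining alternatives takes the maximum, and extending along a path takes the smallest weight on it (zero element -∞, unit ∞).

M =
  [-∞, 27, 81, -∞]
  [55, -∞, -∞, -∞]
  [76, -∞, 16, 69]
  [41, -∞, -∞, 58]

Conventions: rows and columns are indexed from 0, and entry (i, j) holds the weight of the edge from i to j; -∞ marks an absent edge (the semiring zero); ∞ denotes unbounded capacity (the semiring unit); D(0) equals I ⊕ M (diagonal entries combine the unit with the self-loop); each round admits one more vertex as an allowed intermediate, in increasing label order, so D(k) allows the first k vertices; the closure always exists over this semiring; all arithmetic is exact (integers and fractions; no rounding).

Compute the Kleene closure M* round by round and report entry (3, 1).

D(0):
  [∞, 27, 81, -∞]
  [55, ∞, -∞, -∞]
  [76, -∞, ∞, 69]
  [41, -∞, -∞, ∞]
D(1):
  [∞, 27, 81, -∞]
  [55, ∞, 55, -∞]
  [76, 27, ∞, 69]
  [41, 27, 41, ∞]
D(2):
  [∞, 27, 81, -∞]
  [55, ∞, 55, -∞]
  [76, 27, ∞, 69]
  [41, 27, 41, ∞]
D(3):
  [∞, 27, 81, 69]
  [55, ∞, 55, 55]
  [76, 27, ∞, 69]
  [41, 27, 41, ∞]
D(4):
  [∞, 27, 81, 69]
  [55, ∞, 55, 55]
  [76, 27, ∞, 69]
  [41, 27, 41, ∞]
Answer: M*[3][1] = 27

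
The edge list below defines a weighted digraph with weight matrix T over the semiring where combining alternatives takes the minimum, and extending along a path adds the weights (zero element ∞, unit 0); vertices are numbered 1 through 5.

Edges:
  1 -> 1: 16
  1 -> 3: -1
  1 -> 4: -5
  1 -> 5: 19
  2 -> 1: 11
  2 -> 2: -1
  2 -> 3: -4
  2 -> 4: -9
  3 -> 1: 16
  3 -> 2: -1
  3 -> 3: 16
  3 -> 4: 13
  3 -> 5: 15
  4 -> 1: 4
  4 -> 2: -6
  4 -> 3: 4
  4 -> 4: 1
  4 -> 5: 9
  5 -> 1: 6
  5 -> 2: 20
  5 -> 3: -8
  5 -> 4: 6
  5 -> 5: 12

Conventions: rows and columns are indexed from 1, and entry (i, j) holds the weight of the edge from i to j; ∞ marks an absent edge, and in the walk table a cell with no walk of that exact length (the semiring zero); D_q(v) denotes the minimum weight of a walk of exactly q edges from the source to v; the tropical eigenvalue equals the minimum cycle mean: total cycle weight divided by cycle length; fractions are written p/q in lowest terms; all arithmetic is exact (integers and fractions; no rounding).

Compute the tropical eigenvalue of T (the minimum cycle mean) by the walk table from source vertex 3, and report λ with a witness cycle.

q=0: [∞, ∞, 0, ∞, ∞]
q=1: [16, -1, 16, 13, 15]
q=2: [10, -2, -5, -10, 22]
q=3: [-6, -16, -6, -11, -1]
q=4: [-7, -17, -20, -25, -2]
q=5: [-21, -31, -21, -26, -16]
Optimal cycle mean attained by: cycle 2->4->2, total (-9) + (-6), length 2.
Answer: λ = -15/2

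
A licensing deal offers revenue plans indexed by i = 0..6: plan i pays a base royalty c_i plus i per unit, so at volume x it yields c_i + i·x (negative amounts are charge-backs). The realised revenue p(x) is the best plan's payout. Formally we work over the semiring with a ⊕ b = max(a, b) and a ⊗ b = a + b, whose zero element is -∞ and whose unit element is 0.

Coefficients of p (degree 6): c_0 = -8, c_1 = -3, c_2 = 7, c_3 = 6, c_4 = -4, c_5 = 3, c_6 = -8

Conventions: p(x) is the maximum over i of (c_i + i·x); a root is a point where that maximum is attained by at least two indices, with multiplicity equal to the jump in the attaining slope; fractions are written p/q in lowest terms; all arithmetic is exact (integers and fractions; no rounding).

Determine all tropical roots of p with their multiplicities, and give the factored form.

hull edge (i=0, c=-8) to (i=2, c=7): slope 15/2, span 2
hull edge (i=2, c=7) to (i=3, c=6): slope -1, span 1
hull edge (i=3, c=6) to (i=5, c=3): slope -3/2, span 2
hull edge (i=5, c=3) to (i=6, c=-8): slope -11, span 1
Factored form: p(x) = -8 ⊗ (x ⊕ (-15/2)) ⊗ (x ⊕ (-15/2)) ⊗ (x ⊕ 1) ⊗ (x ⊕ 3/2) ⊗ (x ⊕ 3/2) ⊗ (x ⊕ 11)
Answer: roots = -15/2 (mult 2), 1 (mult 1), 3/2 (mult 2), 11 (mult 1)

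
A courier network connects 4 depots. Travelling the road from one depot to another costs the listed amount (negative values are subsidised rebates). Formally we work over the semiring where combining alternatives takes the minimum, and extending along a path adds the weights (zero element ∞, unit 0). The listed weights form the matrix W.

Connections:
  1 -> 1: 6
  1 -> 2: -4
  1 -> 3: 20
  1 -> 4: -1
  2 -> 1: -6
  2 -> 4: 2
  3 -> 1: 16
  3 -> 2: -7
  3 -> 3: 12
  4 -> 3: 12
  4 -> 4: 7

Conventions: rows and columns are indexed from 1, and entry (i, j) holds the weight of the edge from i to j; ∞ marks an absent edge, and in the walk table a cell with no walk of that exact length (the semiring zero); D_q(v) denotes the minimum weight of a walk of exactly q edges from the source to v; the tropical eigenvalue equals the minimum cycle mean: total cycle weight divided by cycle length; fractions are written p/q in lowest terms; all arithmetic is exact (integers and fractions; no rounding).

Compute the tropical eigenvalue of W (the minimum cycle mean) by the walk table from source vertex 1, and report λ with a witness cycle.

q=0: [0, ∞, ∞, ∞]
q=1: [6, -4, 20, -1]
q=2: [-10, 2, 11, -2]
q=3: [-4, -14, 10, -11]
q=4: [-20, -8, 1, -12]
Optimal cycle mean attained by: cycle 1->2->1, total (-4) + (-6), length 2.
Answer: λ = -5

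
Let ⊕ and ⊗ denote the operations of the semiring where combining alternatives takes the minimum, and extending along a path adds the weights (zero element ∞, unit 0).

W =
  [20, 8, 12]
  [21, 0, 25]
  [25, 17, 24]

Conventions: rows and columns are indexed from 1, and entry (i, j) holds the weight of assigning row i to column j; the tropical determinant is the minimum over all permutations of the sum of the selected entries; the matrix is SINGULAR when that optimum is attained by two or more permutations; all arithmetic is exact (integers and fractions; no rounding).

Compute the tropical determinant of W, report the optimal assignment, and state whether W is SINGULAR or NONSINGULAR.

σ = (1, 2, 3): 20 + 0 + 24 = 44
σ = (1, 3, 2): 20 + 25 + 17 = 62
σ = (2, 1, 3): 8 + 21 + 24 = 53
σ = (2, 3, 1): 8 + 25 + 25 = 58
σ = (3, 1, 2): 12 + 21 + 17 = 50
σ = (3, 2, 1): 12 + 0 + 25 = 37
Optimal value attained by: σ = (3, 2, 1).
Answer: det⊕(W) = 37; verdict: NONSINGULAR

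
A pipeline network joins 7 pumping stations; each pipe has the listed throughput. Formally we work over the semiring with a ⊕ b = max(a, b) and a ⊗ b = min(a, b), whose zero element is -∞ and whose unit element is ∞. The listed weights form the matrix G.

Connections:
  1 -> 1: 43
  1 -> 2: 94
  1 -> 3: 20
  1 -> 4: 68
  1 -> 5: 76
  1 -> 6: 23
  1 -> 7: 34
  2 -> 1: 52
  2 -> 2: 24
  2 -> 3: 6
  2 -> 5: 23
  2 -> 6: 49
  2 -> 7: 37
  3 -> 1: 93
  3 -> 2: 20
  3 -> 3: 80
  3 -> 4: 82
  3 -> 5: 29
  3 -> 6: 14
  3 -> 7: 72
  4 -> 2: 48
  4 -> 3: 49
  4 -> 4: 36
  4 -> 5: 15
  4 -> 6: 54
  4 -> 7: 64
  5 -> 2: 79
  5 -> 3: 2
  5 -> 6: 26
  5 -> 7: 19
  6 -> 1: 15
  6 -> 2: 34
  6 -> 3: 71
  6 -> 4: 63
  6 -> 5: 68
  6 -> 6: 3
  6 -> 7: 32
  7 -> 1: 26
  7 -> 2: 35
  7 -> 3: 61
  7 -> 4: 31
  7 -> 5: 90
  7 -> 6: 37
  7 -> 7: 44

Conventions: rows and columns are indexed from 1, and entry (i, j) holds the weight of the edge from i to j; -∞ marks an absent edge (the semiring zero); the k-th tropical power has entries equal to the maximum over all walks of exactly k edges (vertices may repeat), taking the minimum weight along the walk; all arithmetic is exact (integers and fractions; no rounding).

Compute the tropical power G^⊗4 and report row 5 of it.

G^⊗2:
  [52, 76, 49, 43, 43, 54, 64]
  [43, 52, 49, 52, 52, 37, 37]
  [80, 93, 80, 80, 76, 54, 72]
  [49, 36, 61, 54, 64, 48, 49]
  [52, 26, 26, 26, 26, 49, 37]
  [71, 68, 71, 71, 32, 54, 71]
  [61, 79, 61, 61, 44, 37, 61]
G^⊗3:
  [52, 52, 61, 54, 64, 49, 49]
  [52, 52, 49, 49, 43, 52, 52]
  [80, 80, 80, 80, 76, 54, 72]
  [61, 64, 61, 61, 49, 54, 61]
  [43, 52, 49, 52, 52, 37, 37]
  [71, 71, 71, 71, 71, 54, 71]
  [61, 61, 61, 61, 61, 54, 61]
G^⊗4:
  [61, 64, 61, 61, 52, 54, 61]
  [52, 52, 52, 52, 52, 49, 49]
  [80, 80, 80, 80, 76, 54, 72]
  [61, 61, 61, 61, 61, 54, 61]
  [52, 52, 49, 49, 43, 52, 52]
  [71, 71, 71, 71, 71, 54, 71]
  [61, 61, 61, 61, 61, 54, 61]
Answer: row 5 of G^⊗4 = [52, 52, 49, 49, 43, 52, 52]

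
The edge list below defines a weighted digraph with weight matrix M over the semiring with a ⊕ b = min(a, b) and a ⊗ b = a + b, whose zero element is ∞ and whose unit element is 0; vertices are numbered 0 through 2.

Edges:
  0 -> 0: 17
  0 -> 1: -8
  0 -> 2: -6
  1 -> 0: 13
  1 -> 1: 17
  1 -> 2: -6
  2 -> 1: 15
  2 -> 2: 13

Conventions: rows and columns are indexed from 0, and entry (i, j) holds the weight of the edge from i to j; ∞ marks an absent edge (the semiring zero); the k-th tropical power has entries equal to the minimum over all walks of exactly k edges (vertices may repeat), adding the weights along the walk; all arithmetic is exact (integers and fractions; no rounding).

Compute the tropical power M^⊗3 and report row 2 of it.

M^⊗2:
  [5, 9, -14]
  [30, 5, 7]
  [28, 28, 9]
M^⊗3:
  [22, -3, -1]
  [18, 22, -1]
  [41, 20, 22]
Answer: row 2 of M^⊗3 = [41, 20, 22]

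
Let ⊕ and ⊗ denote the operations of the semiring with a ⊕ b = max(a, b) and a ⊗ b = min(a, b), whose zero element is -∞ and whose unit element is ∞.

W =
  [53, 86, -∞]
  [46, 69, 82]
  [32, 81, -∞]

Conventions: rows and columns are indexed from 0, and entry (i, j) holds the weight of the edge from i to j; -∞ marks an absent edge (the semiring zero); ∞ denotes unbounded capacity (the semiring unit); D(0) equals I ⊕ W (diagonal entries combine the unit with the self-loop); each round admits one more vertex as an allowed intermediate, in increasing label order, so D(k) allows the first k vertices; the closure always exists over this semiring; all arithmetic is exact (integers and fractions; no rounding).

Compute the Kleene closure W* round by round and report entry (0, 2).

D(0):
  [∞, 86, -∞]
  [46, ∞, 82]
  [32, 81, ∞]
D(1):
  [∞, 86, -∞]
  [46, ∞, 82]
  [32, 81, ∞]
D(2):
  [∞, 86, 82]
  [46, ∞, 82]
  [46, 81, ∞]
D(3):
  [∞, 86, 82]
  [46, ∞, 82]
  [46, 81, ∞]
Answer: W*[0][2] = 82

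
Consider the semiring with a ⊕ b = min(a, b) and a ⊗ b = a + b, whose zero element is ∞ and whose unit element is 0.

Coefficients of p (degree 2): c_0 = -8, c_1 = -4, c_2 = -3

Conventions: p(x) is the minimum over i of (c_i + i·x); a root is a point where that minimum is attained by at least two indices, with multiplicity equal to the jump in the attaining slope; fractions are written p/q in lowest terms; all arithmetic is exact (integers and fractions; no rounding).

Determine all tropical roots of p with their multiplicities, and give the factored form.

hull edge (i=0, c=-8) to (i=2, c=-3): slope 5/2, span 2
Factored form: p(x) = -3 ⊗ (x ⊕ (-5/2)) ⊗ (x ⊕ (-5/2))
Answer: roots = -5/2 (mult 2)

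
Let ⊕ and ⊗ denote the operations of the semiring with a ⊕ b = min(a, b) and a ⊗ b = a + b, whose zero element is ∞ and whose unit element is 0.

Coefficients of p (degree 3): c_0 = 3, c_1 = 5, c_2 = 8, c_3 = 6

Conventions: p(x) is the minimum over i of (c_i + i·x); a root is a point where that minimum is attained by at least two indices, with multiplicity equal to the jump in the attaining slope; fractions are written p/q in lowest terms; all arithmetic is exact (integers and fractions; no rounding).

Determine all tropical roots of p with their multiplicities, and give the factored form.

hull edge (i=0, c=3) to (i=3, c=6): slope 1, span 3
Factored form: p(x) = 6 ⊗ (x ⊕ (-1)) ⊗ (x ⊕ (-1)) ⊗ (x ⊕ (-1))
Answer: roots = -1 (mult 3)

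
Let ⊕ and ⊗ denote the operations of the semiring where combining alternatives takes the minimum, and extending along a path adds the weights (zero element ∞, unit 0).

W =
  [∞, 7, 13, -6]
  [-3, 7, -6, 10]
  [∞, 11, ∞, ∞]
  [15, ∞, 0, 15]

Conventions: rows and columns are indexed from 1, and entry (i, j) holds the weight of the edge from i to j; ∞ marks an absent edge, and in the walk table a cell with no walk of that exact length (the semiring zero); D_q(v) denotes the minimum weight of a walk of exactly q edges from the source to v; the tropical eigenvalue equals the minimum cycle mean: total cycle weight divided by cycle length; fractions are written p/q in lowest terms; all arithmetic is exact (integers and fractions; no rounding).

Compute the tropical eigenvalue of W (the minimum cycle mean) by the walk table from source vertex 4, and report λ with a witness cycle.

q=0: [∞, ∞, ∞, 0]
q=1: [15, ∞, 0, 15]
q=2: [30, 11, 15, 9]
q=3: [8, 18, 5, 21]
q=4: [15, 15, 12, 2]
Optimal cycle mean attained by: cycle 1->4->3->2->1, total (-6) + 0 + 11 + (-3), length 4.
Answer: λ = 1/2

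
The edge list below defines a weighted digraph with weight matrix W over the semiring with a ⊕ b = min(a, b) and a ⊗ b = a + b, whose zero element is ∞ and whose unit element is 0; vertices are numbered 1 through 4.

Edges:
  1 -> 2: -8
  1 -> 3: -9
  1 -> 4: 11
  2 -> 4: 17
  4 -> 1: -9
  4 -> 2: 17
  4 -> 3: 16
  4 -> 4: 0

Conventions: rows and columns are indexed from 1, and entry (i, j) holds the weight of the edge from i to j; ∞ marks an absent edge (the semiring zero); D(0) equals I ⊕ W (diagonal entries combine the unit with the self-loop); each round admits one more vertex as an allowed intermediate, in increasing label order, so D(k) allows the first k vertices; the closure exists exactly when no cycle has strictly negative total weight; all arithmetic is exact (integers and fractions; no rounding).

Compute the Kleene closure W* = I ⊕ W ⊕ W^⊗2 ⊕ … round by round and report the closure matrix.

D(0):
  [0, -8, -9, 11]
  [∞, 0, ∞, 17]
  [∞, ∞, 0, ∞]
  [-9, 17, 16, 0]
D(1):
  [0, -8, -9, 11]
  [∞, 0, ∞, 17]
  [∞, ∞, 0, ∞]
  [-9, -17, -18, 0]
D(2):
  [0, -8, -9, 9]
  [∞, 0, ∞, 17]
  [∞, ∞, 0, ∞]
  [-9, -17, -18, 0]
D(3):
  [0, -8, -9, 9]
  [∞, 0, ∞, 17]
  [∞, ∞, 0, ∞]
  [-9, -17, -18, 0]
D(4):
  [0, -8, -9, 9]
  [8, 0, -1, 17]
  [∞, ∞, 0, ∞]
  [-9, -17, -18, 0]
Answer: W* = [[0, -8, -9, 9], [8, 0, -1, 17], [∞, ∞, 0, ∞], [-9, -17, -18, 0]]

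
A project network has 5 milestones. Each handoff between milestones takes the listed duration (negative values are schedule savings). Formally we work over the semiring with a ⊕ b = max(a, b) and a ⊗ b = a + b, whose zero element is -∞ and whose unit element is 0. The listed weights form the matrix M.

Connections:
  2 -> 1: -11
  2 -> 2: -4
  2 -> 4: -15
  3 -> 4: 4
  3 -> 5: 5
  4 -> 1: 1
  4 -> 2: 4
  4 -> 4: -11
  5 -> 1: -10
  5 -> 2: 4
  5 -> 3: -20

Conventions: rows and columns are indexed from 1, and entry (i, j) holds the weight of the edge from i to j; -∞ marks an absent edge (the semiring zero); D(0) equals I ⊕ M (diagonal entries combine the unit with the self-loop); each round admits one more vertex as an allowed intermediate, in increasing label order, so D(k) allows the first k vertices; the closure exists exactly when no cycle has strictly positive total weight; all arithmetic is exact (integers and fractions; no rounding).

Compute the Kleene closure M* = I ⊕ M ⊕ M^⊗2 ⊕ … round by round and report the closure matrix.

D(0):
  [0, -∞, -∞, -∞, -∞]
  [-11, 0, -∞, -15, -∞]
  [-∞, -∞, 0, 4, 5]
  [1, 4, -∞, 0, -∞]
  [-10, 4, -20, -∞, 0]
D(1):
  [0, -∞, -∞, -∞, -∞]
  [-11, 0, -∞, -15, -∞]
  [-∞, -∞, 0, 4, 5]
  [1, 4, -∞, 0, -∞]
  [-10, 4, -20, -∞, 0]
D(2):
  [0, -∞, -∞, -∞, -∞]
  [-11, 0, -∞, -15, -∞]
  [-∞, -∞, 0, 4, 5]
  [1, 4, -∞, 0, -∞]
  [-7, 4, -20, -11, 0]
D(3):
  [0, -∞, -∞, -∞, -∞]
  [-11, 0, -∞, -15, -∞]
  [-∞, -∞, 0, 4, 5]
  [1, 4, -∞, 0, -∞]
  [-7, 4, -20, -11, 0]
D(4):
  [0, -∞, -∞, -∞, -∞]
  [-11, 0, -∞, -15, -∞]
  [5, 8, 0, 4, 5]
  [1, 4, -∞, 0, -∞]
  [-7, 4, -20, -11, 0]
D(5):
  [0, -∞, -∞, -∞, -∞]
  [-11, 0, -∞, -15, -∞]
  [5, 9, 0, 4, 5]
  [1, 4, -∞, 0, -∞]
  [-7, 4, -20, -11, 0]
Answer: M* = [[0, -∞, -∞, -∞, -∞], [-11, 0, -∞, -15, -∞], [5, 9, 0, 4, 5], [1, 4, -∞, 0, -∞], [-7, 4, -20, -11, 0]]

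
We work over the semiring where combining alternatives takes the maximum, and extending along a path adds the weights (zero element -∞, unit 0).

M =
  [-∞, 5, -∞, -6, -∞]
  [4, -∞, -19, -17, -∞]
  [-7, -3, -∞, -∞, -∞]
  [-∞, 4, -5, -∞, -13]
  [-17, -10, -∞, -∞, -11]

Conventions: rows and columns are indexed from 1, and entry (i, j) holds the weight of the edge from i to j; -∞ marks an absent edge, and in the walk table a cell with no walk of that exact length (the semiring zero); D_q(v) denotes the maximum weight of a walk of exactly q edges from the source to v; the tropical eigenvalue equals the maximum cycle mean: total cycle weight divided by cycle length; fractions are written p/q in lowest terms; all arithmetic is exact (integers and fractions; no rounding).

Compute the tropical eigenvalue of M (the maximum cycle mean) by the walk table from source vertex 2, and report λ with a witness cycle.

q=0: [-∞, 0, -∞, -∞, -∞]
q=1: [4, -∞, -19, -17, -∞]
q=2: [-26, 9, -22, -2, -30]
q=3: [13, 2, -7, -8, -15]
q=4: [6, 18, -13, 7, -21]
q=5: [22, 11, 2, 1, -6]
Optimal cycle mean attained by: cycle 1->2->1, total 5 + 4, length 2.
Answer: λ = 9/2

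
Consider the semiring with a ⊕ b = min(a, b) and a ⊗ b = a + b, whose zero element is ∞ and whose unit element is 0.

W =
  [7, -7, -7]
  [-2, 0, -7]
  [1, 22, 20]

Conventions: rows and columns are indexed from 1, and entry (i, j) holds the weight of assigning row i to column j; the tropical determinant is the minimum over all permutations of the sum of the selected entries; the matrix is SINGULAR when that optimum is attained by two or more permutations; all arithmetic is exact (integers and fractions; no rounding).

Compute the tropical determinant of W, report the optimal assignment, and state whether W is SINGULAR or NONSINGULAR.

σ = (1, 2, 3): 7 + 0 + 20 = 27
σ = (1, 3, 2): 7 + (-7) + 22 = 22
σ = (2, 1, 3): (-7) + (-2) + 20 = 11
σ = (2, 3, 1): (-7) + (-7) + 1 = -13
σ = (3, 1, 2): (-7) + (-2) + 22 = 13
σ = (3, 2, 1): (-7) + 0 + 1 = -6
Optimal value attained by: σ = (2, 3, 1).
Answer: det⊕(W) = -13; verdict: NONSINGULAR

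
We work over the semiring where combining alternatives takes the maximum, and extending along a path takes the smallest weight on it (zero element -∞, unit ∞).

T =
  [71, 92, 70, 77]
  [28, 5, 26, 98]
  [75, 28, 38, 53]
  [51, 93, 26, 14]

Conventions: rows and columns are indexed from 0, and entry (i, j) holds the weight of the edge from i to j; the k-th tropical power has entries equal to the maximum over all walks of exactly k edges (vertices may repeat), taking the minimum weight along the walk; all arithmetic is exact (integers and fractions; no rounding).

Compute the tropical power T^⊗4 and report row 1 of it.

T^⊗2:
  [71, 77, 70, 92]
  [51, 93, 28, 28]
  [71, 75, 70, 75]
  [51, 51, 51, 93]
T^⊗3:
  [71, 92, 70, 77]
  [51, 51, 51, 93]
  [71, 75, 70, 75]
  [51, 93, 51, 51]
T^⊗4:
  [71, 77, 70, 92]
  [51, 93, 51, 51]
  [71, 75, 70, 75]
  [51, 51, 51, 93]
Answer: row 1 of T^⊗4 = [51, 93, 51, 51]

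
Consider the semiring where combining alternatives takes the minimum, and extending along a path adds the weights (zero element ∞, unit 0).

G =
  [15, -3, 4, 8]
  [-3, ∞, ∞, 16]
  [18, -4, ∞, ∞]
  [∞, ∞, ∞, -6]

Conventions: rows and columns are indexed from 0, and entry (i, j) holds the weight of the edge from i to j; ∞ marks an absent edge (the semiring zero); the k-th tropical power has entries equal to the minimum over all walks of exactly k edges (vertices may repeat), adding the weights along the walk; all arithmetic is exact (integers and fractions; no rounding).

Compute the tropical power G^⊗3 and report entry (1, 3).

G^⊗2:
  [-6, 0, 19, 2]
  [12, -6, 1, 5]
  [-7, 15, 22, 12]
  [∞, ∞, ∞, -12]
G^⊗3:
  [-3, -9, -2, -4]
  [-9, -3, 16, -1]
  [8, -10, -3, 1]
  [∞, ∞, ∞, -18]
Key observation: the optimum is the walk 1->0->3->3, with weight (-3) + 8 + (-6) = -1.
Optimal value attained by: walk 1->0->3->3.
Answer: (G^⊗3)[1][3] = -1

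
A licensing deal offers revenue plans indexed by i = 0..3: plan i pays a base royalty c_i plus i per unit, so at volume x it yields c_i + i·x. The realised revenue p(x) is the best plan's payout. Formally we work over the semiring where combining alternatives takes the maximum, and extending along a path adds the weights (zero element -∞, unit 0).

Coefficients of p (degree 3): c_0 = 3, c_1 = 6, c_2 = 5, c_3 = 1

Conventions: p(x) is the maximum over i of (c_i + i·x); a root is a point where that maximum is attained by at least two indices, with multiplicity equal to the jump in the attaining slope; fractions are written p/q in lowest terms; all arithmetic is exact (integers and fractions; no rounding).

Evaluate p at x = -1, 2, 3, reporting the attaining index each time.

p(-1) = max(3+0·(-1)=3, 6+1·(-1)=5, 5+2·(-1)=3, 1+3·(-1)=-2) = 5 (attained by i=1)
p(2) = max(3+0·2=3, 6+1·2=8, 5+2·2=9, 1+3·2=7) = 9 (attained by i=2)
p(3) = max(3+0·3=3, 6+1·3=9, 5+2·3=11, 1+3·3=10) = 11 (attained by i=2)
Answer: p(-1) = 5; p(2) = 9; p(3) = 11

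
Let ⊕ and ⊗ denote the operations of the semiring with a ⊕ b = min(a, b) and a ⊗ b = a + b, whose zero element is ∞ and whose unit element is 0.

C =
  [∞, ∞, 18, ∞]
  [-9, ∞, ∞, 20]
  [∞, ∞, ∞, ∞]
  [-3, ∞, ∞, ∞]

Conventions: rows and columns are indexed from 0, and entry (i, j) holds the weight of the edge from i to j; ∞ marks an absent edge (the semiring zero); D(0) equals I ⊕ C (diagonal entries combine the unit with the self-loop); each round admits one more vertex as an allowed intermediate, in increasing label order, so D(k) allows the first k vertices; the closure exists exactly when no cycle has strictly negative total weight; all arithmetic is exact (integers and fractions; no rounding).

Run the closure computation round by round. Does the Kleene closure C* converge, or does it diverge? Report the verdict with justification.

D(0):
  [0, ∞, 18, ∞]
  [-9, 0, ∞, 20]
  [∞, ∞, 0, ∞]
  [-3, ∞, ∞, 0]
D(1):
  [0, ∞, 18, ∞]
  [-9, 0, 9, 20]
  [∞, ∞, 0, ∞]
  [-3, ∞, 15, 0]
D(2):
  [0, ∞, 18, ∞]
  [-9, 0, 9, 20]
  [∞, ∞, 0, ∞]
  [-3, ∞, 15, 0]
D(3):
  [0, ∞, 18, ∞]
  [-9, 0, 9, 20]
  [∞, ∞, 0, ∞]
  [-3, ∞, 15, 0]
D(4):
  [0, ∞, 18, ∞]
  [-9, 0, 9, 20]
  [∞, ∞, 0, ∞]
  [-3, ∞, 15, 0]
Key observation: every diagonal entry stays at the unit through all rounds, so no improving cycle exists.
Answer: CONVERGES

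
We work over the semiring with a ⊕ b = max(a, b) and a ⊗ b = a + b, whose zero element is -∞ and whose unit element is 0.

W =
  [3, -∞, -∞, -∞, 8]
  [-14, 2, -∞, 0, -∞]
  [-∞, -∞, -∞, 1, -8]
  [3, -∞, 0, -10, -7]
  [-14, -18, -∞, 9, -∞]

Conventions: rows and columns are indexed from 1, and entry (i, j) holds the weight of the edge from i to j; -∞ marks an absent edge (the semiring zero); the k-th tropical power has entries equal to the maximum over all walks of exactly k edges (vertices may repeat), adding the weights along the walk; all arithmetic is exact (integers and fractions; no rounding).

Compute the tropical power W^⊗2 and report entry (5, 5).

W^⊗2:
  [6, -10, -∞, 17, 11]
  [3, 4, 0, 2, -6]
  [4, -26, 1, 1, -6]
  [6, -25, -10, 2, 11]
  [12, -16, 9, -1, 2]
Key observation: the optimum is the walk 5->4->5, with weight 9 + (-7) = 2.
Optimal value attained by: walk 5->4->5.
Answer: (W^⊗2)[5][5] = 2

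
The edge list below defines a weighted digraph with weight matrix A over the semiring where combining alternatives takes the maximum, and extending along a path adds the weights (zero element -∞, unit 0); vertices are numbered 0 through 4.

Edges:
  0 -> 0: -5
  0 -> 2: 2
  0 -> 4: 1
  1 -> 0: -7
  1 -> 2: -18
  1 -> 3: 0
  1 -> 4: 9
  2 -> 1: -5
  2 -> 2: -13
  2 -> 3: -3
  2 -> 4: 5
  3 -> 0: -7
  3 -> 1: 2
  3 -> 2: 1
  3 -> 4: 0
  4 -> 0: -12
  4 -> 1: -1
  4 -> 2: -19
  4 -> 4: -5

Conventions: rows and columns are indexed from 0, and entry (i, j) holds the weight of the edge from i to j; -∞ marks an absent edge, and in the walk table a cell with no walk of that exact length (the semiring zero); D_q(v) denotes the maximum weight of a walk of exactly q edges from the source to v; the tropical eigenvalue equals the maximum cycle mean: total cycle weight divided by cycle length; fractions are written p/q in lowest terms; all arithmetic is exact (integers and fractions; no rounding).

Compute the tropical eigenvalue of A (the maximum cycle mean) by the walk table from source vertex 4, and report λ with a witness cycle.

q=0: [-∞, -∞, -∞, -∞, 0]
q=1: [-12, -1, -19, -∞, -5]
q=2: [-8, -6, -10, -1, 8]
q=3: [-4, 7, 0, -6, 3]
q=4: [0, 2, -2, 7, 16]
q=5: [4, 15, 8, 2, 11]
Optimal cycle mean attained by: cycle 1->4->1, total 9 + (-1), length 2.
Answer: λ = 4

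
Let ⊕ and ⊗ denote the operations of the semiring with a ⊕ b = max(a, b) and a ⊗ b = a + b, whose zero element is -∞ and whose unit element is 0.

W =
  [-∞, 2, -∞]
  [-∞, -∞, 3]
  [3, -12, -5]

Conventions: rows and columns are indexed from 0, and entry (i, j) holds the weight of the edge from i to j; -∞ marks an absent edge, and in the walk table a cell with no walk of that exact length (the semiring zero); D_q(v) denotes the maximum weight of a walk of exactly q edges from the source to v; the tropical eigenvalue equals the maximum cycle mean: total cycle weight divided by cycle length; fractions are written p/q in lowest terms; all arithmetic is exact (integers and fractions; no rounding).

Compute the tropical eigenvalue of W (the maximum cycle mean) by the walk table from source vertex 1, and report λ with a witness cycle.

q=0: [-∞, 0, -∞]
q=1: [-∞, -∞, 3]
q=2: [6, -9, -2]
q=3: [1, 8, -6]
Optimal cycle mean attained by: cycle 0->1->2->0, total 2 + 3 + 3, length 3.
Answer: λ = 8/3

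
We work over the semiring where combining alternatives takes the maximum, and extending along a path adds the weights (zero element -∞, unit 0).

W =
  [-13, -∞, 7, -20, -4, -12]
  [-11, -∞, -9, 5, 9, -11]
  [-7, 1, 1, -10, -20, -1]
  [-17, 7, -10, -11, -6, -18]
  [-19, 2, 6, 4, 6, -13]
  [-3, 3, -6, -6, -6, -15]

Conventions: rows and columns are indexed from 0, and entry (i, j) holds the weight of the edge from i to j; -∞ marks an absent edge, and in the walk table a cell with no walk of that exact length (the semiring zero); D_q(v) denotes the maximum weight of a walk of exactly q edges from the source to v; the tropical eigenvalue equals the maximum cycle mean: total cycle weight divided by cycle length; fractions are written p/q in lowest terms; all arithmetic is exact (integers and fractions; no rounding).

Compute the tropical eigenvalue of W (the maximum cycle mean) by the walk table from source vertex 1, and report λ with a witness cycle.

q=0: [-∞, 0, -∞, -∞, -∞, -∞]
q=1: [-11, -∞, -9, 5, 9, -11]
q=2: [-10, 12, 15, 13, 15, -4]
q=3: [8, 20, 21, 19, 21, 14]
q=4: [14, 26, 27, 25, 29, 20]
q=5: [20, 32, 35, 33, 35, 26]
q=6: [28, 40, 41, 39, 41, 34]
Optimal cycle mean attained by: cycle 1->4->3->1, total 9 + 4 + 7, length 3.
Answer: λ = 20/3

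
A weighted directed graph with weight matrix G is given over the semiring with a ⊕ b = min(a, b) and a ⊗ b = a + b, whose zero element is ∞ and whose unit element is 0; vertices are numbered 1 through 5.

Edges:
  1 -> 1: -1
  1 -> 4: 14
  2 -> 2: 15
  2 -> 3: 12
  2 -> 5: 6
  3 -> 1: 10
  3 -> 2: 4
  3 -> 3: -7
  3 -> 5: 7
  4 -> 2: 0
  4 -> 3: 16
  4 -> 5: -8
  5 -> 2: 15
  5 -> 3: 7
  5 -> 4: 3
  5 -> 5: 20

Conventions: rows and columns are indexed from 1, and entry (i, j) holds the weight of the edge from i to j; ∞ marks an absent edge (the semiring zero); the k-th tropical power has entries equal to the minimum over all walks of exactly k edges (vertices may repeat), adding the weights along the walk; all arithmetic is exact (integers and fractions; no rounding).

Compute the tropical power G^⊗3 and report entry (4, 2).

G^⊗2:
  [-2, 14, 30, 13, 6]
  [22, 16, 5, 9, 19]
  [3, -3, -14, 10, 0]
  [26, 7, -1, -5, 6]
  [17, 3, 0, 23, -5]
G^⊗3:
  [-3, 13, 13, 9, 5]
  [15, 9, -2, 22, 1]
  [-4, -10, -21, 3, -7]
  [9, -5, -8, 9, -13]
  [10, 4, -7, -2, 7]
Key observation: the optimum is the walk 4->5->4->2, with weight (-8) + 3 + 0 = -5.
Optimal value attained by: walk 4->5->4->2.
Answer: (G^⊗3)[4][2] = -5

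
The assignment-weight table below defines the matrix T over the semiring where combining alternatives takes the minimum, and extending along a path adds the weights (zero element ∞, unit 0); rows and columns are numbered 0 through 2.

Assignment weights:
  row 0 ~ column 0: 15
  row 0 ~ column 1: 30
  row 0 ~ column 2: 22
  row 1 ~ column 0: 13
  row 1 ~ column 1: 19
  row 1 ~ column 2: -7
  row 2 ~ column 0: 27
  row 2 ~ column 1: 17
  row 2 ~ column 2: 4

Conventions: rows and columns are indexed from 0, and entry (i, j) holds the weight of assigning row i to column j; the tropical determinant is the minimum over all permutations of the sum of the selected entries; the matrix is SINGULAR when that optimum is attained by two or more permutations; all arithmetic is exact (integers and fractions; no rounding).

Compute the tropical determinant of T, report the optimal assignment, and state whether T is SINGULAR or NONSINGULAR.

σ = (0, 1, 2): 15 + 19 + 4 = 38
σ = (0, 2, 1): 15 + (-7) + 17 = 25
σ = (1, 0, 2): 30 + 13 + 4 = 47
σ = (1, 2, 0): 30 + (-7) + 27 = 50
σ = (2, 0, 1): 22 + 13 + 17 = 52
σ = (2, 1, 0): 22 + 19 + 27 = 68
Optimal value attained by: σ = (0, 2, 1).
Answer: det⊕(T) = 25; verdict: NONSINGULAR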